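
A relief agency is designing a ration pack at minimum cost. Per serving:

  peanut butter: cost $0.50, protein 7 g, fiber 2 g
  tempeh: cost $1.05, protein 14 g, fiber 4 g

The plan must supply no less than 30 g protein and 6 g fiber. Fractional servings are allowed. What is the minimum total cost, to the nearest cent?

$2.14

peanut butter only: max(30/7, 6/2) = 4.286 servings → $2.14.
tempeh only: max(30/14, 6/4) = 2.143 servings → $2.25.
peanut butter + tempeh (both tight): parallel constraints — no distinct corner.
So the least-cost plan costs $2.14.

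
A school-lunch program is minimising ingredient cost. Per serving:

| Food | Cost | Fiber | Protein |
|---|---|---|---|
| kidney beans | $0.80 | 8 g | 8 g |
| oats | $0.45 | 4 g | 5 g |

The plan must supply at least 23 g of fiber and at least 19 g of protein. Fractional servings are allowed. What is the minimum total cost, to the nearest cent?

$2.30

Two binding constraints pin down two serving amounts, so the optimal mix uses at most two foods. The candidates are each food alone (scaled to the tighter of fiber/protein) and each pair with both constraints tight.
kidney beans only: max(23/8, 19/8) = 2.875 servings → $2.30.
oats only: max(23/4, 19/5) = 5.75 servings → $2.59.
kidney beans + oats: intersection lies outside the first quadrant.
So the least-cost plan costs $2.30.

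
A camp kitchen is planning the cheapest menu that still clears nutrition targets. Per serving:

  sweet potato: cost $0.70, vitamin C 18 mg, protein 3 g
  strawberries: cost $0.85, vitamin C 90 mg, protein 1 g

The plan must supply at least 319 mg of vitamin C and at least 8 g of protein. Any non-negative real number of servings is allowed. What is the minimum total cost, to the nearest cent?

$3.86

Check every corner: each single food scaled to meet both minima, and each pair solved so both constraints bind.
sweet potato only: max(319/18, 8/3) = 17.72 servings → $12.41.
strawberries only: max(319/90, 8/1) = 8 servings → $6.80.
sweet potato + strawberries with both tight: 1.591 servings and 3.226 servings → $3.86.
Cheapest feasible corner: $3.86.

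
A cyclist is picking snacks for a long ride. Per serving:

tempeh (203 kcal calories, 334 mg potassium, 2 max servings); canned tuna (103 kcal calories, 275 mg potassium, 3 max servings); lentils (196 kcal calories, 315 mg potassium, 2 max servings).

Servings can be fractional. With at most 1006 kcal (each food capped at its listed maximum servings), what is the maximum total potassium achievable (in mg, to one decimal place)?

1960.7 mg

Potassium per kcal: canned tuna 2.67, tempeh 1.645, lentils 1.607.
Take 3 servings of canned tuna: uses 309 kcal, +825.0 mg potassium (running total 825.0 mg).
Take 2 servings of tempeh: uses 406 kcal, +668.0 mg potassium (running total 1493.0 mg).
Take 1.485 servings of lentils: uses 291 kcal, +467.7 mg potassium (running total 1960.7 mg).
Greedy by best ratio exhausts the calories allowance optimally: 1960.7 mg.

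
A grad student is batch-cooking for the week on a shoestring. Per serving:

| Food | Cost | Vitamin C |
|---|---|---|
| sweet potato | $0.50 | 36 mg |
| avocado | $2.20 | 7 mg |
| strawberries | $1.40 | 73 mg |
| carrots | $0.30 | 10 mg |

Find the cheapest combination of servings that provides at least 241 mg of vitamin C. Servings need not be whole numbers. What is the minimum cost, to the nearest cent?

$3.35

Cost per mg of vitamin C: sweet potato $0.0139, strawberries $0.0192, carrots $0.0300, avocado $0.3143.
With no serving limits, use only sweet potato: 241 mg / 36 mg = 6.694 servings × $0.50 = $3.35.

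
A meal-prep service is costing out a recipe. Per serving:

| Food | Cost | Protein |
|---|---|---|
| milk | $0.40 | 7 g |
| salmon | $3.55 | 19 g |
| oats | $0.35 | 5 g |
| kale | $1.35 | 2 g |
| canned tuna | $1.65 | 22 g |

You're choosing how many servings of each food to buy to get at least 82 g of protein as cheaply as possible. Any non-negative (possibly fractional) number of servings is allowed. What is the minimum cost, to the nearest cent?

Cost per g of protein: milk $0.0571, oats $0.0700, canned tuna $0.0750, salmon $0.1868, kale $0.6750.
With no serving limits, use only milk: 82 g / 7 g = 11.71 servings × $0.40 = $4.69.

$4.69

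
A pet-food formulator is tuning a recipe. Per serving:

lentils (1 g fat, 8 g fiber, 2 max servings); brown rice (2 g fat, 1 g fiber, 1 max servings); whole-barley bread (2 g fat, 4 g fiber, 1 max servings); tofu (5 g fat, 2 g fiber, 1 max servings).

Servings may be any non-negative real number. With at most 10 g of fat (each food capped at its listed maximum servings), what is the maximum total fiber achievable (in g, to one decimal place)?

Fiber per g fat: lentils 8, whole-barley bread 2, brown rice 0.5, tofu 0.4.
Take 2 servings of lentils: uses 2 g fat, +16.0 g fiber (running total 16.0 g).
Take 1 serving of whole-barley bread: uses 2 g fat, +4.0 g fiber (running total 20.0 g).
Take 1 serving of brown rice: uses 2 g fat, +1.0 g fiber (running total 21.0 g).
Take 0.8 servings of tofu: uses 4 g fat, +1.6 g fiber (running total 22.6 g).
Filling greedily by fiber-per-g fat is optimal for one linear limit, giving 22.6 g.

22.6 g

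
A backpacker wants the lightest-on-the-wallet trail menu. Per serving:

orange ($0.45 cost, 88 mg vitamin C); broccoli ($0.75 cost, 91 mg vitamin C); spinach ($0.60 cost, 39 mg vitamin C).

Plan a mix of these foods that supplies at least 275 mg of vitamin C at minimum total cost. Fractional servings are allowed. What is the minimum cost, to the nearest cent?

Cost per mg of vitamin C: orange $0.0051, broccoli $0.0082, spinach $0.0154.
With no serving limits, use only orange: 275 mg / 88 mg = 3.125 servings × $0.45 = $1.41.

$1.41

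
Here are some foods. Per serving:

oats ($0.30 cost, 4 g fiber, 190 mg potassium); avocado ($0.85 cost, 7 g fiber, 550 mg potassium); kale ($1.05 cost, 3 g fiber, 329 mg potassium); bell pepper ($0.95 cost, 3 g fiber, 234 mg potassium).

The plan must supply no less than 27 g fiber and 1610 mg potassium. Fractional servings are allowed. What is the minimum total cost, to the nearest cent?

$2.51

With two linear requirements the optimum uses one or two foods; enumerate the corners.
oats only: max(27/4, 1610/190) = 8.474 servings → $2.54.
avocado only: max(27/7, 1610/550) = 3.857 servings → $3.28.
kale only: max(27/3, 1610/329) = 9 servings → $9.45.
bell pepper only: max(27/3, 1610/234) = 9 servings → $8.55.
oats + avocado with both tight: 4.115 servings and 1.506 servings → $2.51.
oats + kale with both tight: 5.433 servings and 1.756 servings → $3.47.
oats + bell pepper with both tight: 4.066 servings and 3.579 servings → $4.62.
avocado + kale: the both-tight solution has a negative serving — not a feasible corner.
avocado + bell pepper with both targets exact would need a negative amount; discard.
kale + bell pepper: intersection lies outside the first quadrant.
The minimum over all feasible corners is $2.51.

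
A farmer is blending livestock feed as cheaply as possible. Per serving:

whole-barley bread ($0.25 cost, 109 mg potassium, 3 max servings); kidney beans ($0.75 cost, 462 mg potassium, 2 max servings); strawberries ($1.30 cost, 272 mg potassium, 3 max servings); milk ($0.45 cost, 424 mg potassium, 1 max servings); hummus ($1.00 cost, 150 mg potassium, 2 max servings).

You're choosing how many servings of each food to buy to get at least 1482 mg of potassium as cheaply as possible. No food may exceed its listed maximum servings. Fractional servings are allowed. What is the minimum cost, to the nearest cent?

$2.26

Cost per mg of potassium: milk $0.0011, kidney beans $0.0016, whole-barley bread $0.0023, strawberries $0.0048, hummus $0.0067.
Take 1 serving of milk: +424.0 mg potassium for $0.45 (total $0.45, still need 1058.0 mg).
Take 2 servings of kidney beans: +924.0 mg potassium for $1.50 (total $1.95, still need 134.0 mg).
Take 1.229 servings of whole-barley bread: +134.0 mg potassium for $0.31 (total $2.26, still need 0.0 mg).
Greedy by cheapest-per-mg is optimal for a single linear constraint, so the minimum cost is $2.26.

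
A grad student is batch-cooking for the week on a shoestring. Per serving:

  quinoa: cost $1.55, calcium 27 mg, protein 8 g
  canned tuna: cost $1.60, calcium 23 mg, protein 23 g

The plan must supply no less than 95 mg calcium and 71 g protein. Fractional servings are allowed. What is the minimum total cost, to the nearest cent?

The cheapest plan sits at a corner of the feasible region — with two constraints it uses at most two foods.
quinoa only: max(95/27, 71/8) = 8.875 servings → $13.76.
canned tuna only: max(95/23, 71/23) = 4.13 servings → $6.61.
quinoa + canned tuna with both tight: 1.263 servings and 2.648 servings → $6.19.
Cheapest feasible corner: $6.19.

$6.19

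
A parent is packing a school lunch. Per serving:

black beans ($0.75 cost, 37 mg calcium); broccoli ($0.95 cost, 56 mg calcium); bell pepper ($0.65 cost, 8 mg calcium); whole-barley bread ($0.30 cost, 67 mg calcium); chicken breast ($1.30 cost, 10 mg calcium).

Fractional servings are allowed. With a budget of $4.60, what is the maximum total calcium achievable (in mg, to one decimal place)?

1027.3 mg

Calcium per dollar: whole-barley bread 223.3, broccoli 58.95, black beans 49.33, bell pepper 12.31, chicken breast 7.692.
With no serving limits, spend the whole cost allowance on whole-barley bread: $4.60 / $0.30 × 67 mg = 1027.3 mg.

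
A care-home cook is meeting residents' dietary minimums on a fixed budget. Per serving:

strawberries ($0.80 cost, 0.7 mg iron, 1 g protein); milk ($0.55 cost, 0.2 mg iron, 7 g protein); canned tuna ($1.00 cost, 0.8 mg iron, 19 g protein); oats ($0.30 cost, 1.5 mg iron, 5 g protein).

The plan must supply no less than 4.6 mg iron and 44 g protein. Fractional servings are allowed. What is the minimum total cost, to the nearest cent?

$2.39

This is a tiny linear program; its minimum lies at a vertex of the feasible set. List the vertices and price them.
strawberries only: max(4.6/0.7, 44/1) = 44 servings → $35.20.
milk only: max(4.6/0.2, 44/7) = 23 servings → $12.65.
canned tuna only: max(4.6/0.8, 44/19) = 5.75 servings → $5.75.
oats only: max(4.6/1.5, 44/5) = 8.8 servings → $2.64.
strawberries + milk with both tight: 4.979 servings and 5.574 servings → $7.05.
strawberries + canned tuna with both tight: 4.176 servings and 2.096 servings → $5.44.
strawberries + oats with both targets exact would need a negative amount; discard.
milk + canned tuna: intersection lies outside the first quadrant.
milk + oats with both tight: 4.526 servings and 2.463 servings → $3.23.
canned tuna + oats with both tight: 1.755 servings and 2.131 servings → $2.39.
Cheapest feasible corner: $2.39.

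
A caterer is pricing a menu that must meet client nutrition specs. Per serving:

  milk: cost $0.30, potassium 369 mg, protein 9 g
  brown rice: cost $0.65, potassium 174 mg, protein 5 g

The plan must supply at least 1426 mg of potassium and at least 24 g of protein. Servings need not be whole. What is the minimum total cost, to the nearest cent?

$1.16

At the optimum either one food covers both requirements or two foods hit both targets exactly; no other combination can be cheaper.
milk only: max(1426/369, 24/9) = 3.864 servings → $1.16.
brown rice only: max(1426/174, 24/5) = 8.195 servings → $5.33.
milk + brown rice: intersection lies outside the first quadrant.
So the least-cost plan costs $1.16.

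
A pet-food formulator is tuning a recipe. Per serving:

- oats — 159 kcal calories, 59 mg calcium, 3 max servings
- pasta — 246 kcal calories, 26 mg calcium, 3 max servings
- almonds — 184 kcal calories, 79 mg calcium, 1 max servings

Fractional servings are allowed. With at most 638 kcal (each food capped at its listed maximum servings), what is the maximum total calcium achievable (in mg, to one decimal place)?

247.5 mg

Calcium per kcal: almonds 0.4293, oats 0.3711, pasta 0.1057.
Take 1 serving of almonds: uses 184 kcal, +79.0 mg calcium (running total 79.0 mg).
Take 2.855 servings of oats: uses 454 kcal, +168.5 mg calcium (running total 247.5 mg).
Filling greedily by calcium-per-kcal is optimal for one linear limit, giving 247.5 mg.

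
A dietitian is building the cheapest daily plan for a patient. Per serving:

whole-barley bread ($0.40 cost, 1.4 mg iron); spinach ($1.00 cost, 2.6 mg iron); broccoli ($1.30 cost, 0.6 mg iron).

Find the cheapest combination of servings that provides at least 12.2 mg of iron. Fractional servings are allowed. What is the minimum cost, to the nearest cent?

$3.49

Cost per mg of iron: whole-barley bread $0.2857, spinach $0.3846, broccoli $2.1667.
With no serving limits, use only whole-barley bread: 12.2 mg / 1.4 mg = 8.714 servings × $0.40 = $3.49.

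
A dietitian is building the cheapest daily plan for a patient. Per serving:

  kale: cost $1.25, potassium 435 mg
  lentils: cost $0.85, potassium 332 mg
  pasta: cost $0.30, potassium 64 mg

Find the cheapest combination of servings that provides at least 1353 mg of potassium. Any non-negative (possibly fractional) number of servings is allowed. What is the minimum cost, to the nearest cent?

Cost per mg of potassium: lentils $0.0026, kale $0.0029, pasta $0.0047.
With no serving limits, use only lentils: 1353 mg / 332 mg = 4.075 servings × $0.85 = $3.46.

$3.46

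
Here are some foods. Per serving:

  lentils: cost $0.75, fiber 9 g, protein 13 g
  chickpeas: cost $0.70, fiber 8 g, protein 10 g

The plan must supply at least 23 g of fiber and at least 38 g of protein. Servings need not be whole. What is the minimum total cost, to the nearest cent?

$2.19

The cheapest plan sits at a corner of the feasible region — with two constraints it uses at most two foods.
lentils only: max(23/9, 38/13) = 2.923 servings → $2.19.
chickpeas only: max(23/8, 38/10) = 3.8 servings → $2.66.
lentils + chickpeas with both targets exact would need a negative amount; discard.
So the least-cost plan costs $2.19.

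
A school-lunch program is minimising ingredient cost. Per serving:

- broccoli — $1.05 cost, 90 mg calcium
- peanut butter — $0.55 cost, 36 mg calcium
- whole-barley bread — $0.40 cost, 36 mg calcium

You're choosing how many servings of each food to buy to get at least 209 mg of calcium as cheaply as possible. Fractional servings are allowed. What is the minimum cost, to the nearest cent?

$2.32

Cost per mg of calcium: whole-barley bread $0.0111, broccoli $0.0117, peanut butter $0.0153.
With no serving limits, use only whole-barley bread: 209 mg / 36 mg = 5.806 servings × $0.40 = $2.32.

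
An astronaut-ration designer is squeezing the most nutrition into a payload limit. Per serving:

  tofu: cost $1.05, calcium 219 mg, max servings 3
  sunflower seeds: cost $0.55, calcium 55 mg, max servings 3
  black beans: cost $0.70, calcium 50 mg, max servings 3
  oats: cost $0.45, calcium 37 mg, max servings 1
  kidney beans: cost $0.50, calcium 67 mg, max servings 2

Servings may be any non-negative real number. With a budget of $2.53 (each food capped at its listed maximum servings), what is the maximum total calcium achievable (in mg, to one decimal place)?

527.7 mg

Calcium per dollar: tofu 208.6, kidney beans 134, sunflower seeds 100, oats 82.22, black beans 71.43.
Take 2.41 servings of tofu: spends $2.53, +527.7 mg calcium (running total 527.7 mg).
Filling greedily by calcium-per-dollar is optimal for one linear limit, giving 527.7 mg.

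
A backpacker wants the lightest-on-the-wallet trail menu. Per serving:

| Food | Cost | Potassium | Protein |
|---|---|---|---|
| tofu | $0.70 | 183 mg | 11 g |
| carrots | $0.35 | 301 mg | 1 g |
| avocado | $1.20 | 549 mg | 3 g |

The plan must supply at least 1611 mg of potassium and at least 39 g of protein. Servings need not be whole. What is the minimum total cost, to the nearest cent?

The cheapest plan sits at a corner of the feasible region — with two constraints it uses at most two foods.
tofu only: max(1611/183, 39/11) = 8.803 servings → $6.16.
carrots only: max(1611/301, 39/1) = 39 servings → $13.65.
avocado only: max(1611/549, 39/3) = 13 servings → $15.60.
tofu + carrots with both tight: 3.238 servings and 3.384 servings → $3.45.
tofu + avocado with both tight: 3.02 servings and 1.928 servings → $4.43.
carrots + avocado: intersection lies outside the first quadrant.
So the least-cost plan costs $3.45.

$3.45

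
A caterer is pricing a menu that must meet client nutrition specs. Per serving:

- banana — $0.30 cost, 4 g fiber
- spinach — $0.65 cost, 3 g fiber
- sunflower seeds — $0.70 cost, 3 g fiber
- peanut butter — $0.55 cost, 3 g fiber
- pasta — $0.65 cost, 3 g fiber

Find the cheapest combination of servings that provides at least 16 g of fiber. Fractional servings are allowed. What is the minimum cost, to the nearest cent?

Cost per g of fiber: banana $0.0750, peanut butter $0.1833, spinach $0.2167, pasta $0.2167, sunflower seeds $0.2333.
With no serving limits, use only banana: 16 g / 4 g = 4 servings × $0.30 = $1.20.

$1.20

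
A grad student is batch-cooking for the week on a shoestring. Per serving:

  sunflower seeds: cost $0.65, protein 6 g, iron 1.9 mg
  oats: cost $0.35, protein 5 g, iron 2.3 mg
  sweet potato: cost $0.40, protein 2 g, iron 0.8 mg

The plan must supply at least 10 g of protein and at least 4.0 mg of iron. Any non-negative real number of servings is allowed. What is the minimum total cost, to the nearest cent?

$0.70

An LP optimum is at a vertex; with two nutrient constraints at most two foods are used. Check each candidate.
sunflower seeds only: max(10/6, 4.0/1.9) = 2.105 servings → $1.37.
oats only: max(10/5, 4.0/2.3) = 2 servings → $0.70.
sweet potato only: max(10/2, 4.0/0.8) = 5 servings → $2.00.
sunflower seeds + oats with both tight: 0.6977 servings and 1.163 servings → $0.86.
sunflower seeds + sweet potato with both tight: 0 servings and 5 servings → $2.00.
oats + sweet potato with both tight: 0 servings and 5 servings → $2.00.
Cheapest feasible corner: $0.70.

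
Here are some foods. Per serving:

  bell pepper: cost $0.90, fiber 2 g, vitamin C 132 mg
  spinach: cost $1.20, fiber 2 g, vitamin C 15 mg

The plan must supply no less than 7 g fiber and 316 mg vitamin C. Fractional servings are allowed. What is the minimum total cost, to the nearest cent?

bell pepper only: max(7/2, 316/132) = 3.5 servings → $3.15.
spinach only: max(7/2, 316/15) = 21.07 servings → $25.28.
bell pepper + spinach with both tight: 2.252 servings and 1.248 servings → $3.52.
So the least-cost plan costs $3.15.

$3.15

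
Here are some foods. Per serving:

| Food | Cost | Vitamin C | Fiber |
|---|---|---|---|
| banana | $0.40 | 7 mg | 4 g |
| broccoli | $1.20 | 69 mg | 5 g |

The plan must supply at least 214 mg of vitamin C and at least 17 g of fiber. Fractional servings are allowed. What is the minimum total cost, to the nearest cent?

$3.84

With two linear requirements the optimum uses one or two foods; enumerate the corners.
banana only: max(214/7, 17/4) = 30.57 servings → $12.23.
broccoli only: max(214/69, 17/5) = 3.4 servings → $4.08.
banana + broccoli with both tight: 0.4274 servings and 3.058 servings → $3.84.
Cheapest feasible corner: $3.84.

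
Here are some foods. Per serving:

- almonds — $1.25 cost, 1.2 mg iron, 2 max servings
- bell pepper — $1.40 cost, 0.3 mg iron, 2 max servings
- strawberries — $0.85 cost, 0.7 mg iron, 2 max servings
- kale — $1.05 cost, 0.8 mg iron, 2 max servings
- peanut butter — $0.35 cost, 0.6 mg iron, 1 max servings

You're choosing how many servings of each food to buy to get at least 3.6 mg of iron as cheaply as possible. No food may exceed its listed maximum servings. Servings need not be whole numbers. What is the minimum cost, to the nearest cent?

$3.58

Cost per mg of iron: peanut butter $0.5833, almonds $1.0417, strawberries $1.2143, kale $1.3125, bell pepper $4.6667.
Take 1 serving of peanut butter: +0.6 mg iron for $0.35 (total $0.35, still need 3.0 mg).
Take 2 servings of almonds: +2.4 mg iron for $2.50 (total $2.85, still need 0.6 mg).
Take 0.8571 servings of strawberries: +0.6 mg iron for $0.73 (total $3.58, still need 0.0 mg).
Filling from the cheapest source first is optimal under one linear minimum: $3.58.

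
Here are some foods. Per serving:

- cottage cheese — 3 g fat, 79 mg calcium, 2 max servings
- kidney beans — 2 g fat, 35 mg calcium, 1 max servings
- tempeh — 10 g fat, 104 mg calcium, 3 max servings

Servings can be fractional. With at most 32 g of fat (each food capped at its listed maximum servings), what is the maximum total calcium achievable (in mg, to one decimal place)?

442.6 mg

Calcium per g fat: cottage cheese 26.33, kidney beans 17.5, tempeh 10.4.
Take 2 servings of cottage cheese: uses 6 g fat, +158.0 mg calcium (running total 158.0 mg).
Take 1 serving of kidney beans: uses 2 g fat, +35.0 mg calcium (running total 193.0 mg).
Take 2.4 servings of tempeh: uses 24 g fat, +249.6 mg calcium (running total 442.6 mg).
Greedy by best ratio exhausts the fat allowance optimally: 442.6 mg.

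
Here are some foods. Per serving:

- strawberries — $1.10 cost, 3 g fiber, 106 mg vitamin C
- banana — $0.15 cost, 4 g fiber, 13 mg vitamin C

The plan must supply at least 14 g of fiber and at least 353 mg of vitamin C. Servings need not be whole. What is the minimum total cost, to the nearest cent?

With two linear requirements the optimum uses one or two foods; enumerate the corners.
strawberries only: max(14/3, 353/106) = 4.667 servings → $5.13.
banana only: max(14/4, 353/13) = 27.15 servings → $4.07.
strawberries + banana with both tight: 3.195 servings and 1.104 servings → $3.68.
So the least-cost plan costs $3.68.

$3.68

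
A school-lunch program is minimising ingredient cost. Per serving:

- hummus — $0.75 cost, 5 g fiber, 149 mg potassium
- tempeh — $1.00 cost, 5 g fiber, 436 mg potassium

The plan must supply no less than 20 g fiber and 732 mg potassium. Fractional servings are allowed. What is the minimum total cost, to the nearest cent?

$3.12

hummus only: max(20/5, 732/149) = 4.913 servings → $3.68.
tempeh only: max(20/5, 732/436) = 4 servings → $4.00.
hummus + tempeh with both tight: 3.526 servings and 0.4739 servings → $3.12.
So the least-cost plan costs $3.12.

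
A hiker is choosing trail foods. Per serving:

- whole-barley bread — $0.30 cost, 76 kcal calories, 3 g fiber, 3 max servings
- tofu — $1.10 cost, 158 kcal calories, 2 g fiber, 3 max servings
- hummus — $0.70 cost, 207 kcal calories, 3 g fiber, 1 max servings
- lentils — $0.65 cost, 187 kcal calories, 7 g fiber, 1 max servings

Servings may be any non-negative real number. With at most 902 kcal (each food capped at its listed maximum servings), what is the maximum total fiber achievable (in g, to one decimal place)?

Fiber per kcal: whole-barley bread 0.03947, lentils 0.03743, hummus 0.01449, tofu 0.01266.
Take 3 servings of whole-barley bread: uses 228 kcal, +9.0 g fiber (running total 9.0 g).
Take 1 serving of lentils: uses 187 kcal, +7.0 g fiber (running total 16.0 g).
Take 1 serving of hummus: uses 207 kcal, +3.0 g fiber (running total 19.0 g).
Take 1.772 servings of tofu: uses 280 kcal, +3.5 g fiber (running total 22.5 g).
Filling greedily by fiber-per-kcal is optimal for one linear limit, giving 22.5 g.

22.5 g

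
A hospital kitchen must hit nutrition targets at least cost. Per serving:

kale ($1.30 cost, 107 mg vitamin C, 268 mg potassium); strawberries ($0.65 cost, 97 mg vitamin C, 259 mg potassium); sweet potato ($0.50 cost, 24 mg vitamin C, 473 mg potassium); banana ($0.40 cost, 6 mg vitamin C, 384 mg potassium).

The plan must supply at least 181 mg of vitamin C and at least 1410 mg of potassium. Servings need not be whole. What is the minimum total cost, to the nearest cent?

This is a tiny linear program; its minimum lies at a vertex of the feasible set. List the vertices and price them.
kale only: max(181/107, 1410/268) = 5.261 servings → $6.84.
strawberries only: max(181/97, 1410/259) = 5.444 servings → $3.54.
sweet potato only: max(181/24, 1410/473) = 7.542 servings → $3.77.
banana only: max(181/6, 1410/384) = 30.17 servings → $12.07.
kale + strawberries with both targets exact would need a negative amount; discard.
kale + sweet potato with both tight: 1.172 servings and 2.317 servings → $2.68.
kale + banana with both tight: 1.546 servings and 2.593 servings → $3.05.
strawberries + sweet potato with both tight: 1.305 servings and 2.266 servings → $1.98.
strawberries + banana with both tight: 1.71 servings and 2.518 servings → $2.12.
sweet potato + banana: the both-tight solution has a negative serving — not a feasible corner.
Cheapest feasible corner: $1.98.

$1.98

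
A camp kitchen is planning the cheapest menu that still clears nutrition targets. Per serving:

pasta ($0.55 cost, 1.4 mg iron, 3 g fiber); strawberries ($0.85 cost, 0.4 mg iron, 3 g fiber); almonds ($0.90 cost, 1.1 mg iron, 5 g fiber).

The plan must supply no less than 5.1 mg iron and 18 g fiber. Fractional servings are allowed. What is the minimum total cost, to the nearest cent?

The cheapest plan sits at a corner of the feasible region — with two constraints it uses at most two foods.
pasta only: max(5.1/1.4, 18/3) = 6 servings → $3.30.
strawberries only: max(5.1/0.4, 18/3) = 12.75 servings → $10.84.
almonds only: max(5.1/1.1, 18/5) = 4.636 servings → $4.17.
pasta + strawberries with both tight: 2.7 servings and 3.3 servings → $4.29.
pasta + almonds with both tight: 1.541 servings and 2.676 servings → $3.26.
strawberries + almonds: intersection lies outside the first quadrant.
Cheapest feasible corner: $3.26.

$3.26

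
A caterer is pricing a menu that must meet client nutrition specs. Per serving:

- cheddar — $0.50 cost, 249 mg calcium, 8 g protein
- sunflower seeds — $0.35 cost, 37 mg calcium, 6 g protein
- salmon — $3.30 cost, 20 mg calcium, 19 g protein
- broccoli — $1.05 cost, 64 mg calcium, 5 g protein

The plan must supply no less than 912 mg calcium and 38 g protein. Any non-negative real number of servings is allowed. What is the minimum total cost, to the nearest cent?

$2.33

At the optimum either one food covers both requirements or two foods hit both targets exactly; no other combination can be cheaper.
cheddar only: max(912/249, 38/8) = 4.75 servings → $2.38.
sunflower seeds only: max(912/37, 38/6) = 24.65 servings → $8.63.
salmon only: max(912/20, 38/19) = 45.6 servings → $150.48.
broccoli only: max(912/64, 38/5) = 14.25 servings → $14.96.
cheddar + sunflower seeds with both tight: 3.394 servings and 1.808 servings → $2.33.
cheddar + salmon with both tight: 3.625 servings and 0.4739 servings → $3.38.
cheddar + broccoli with both tight: 2.903 servings and 2.955 servings → $4.55.
sunflower seeds + salmon: intersection lies outside the first quadrant.
sunflower seeds + broccoli with both targets exact would need a negative amount; discard.
salmon + broccoli with both targets exact would need a negative amount; discard.
Cheapest feasible corner: $2.33.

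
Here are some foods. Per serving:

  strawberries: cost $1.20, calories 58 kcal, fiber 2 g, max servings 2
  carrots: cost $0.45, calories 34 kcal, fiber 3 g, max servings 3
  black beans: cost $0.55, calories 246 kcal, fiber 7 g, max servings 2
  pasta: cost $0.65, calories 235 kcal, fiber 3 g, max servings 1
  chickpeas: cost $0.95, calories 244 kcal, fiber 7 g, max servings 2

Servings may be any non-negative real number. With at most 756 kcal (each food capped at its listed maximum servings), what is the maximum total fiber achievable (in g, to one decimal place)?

Fiber per kcal: carrots 0.08824, strawberries 0.03448, chickpeas 0.02869, black beans 0.02846, pasta 0.01277.
Take 3 servings of carrots: uses 102 kcal, +9.0 g fiber (running total 9.0 g).
Take 2 servings of strawberries: uses 116 kcal, +4.0 g fiber (running total 13.0 g).
Take 2 servings of chickpeas: uses 488 kcal, +14.0 g fiber (running total 27.0 g).
Take 0.2033 servings of black beans: uses 50 kcal, +1.4 g fiber (running total 28.4 g).
Greedy by best ratio exhausts the calories allowance optimally: 28.4 g.

28.4 g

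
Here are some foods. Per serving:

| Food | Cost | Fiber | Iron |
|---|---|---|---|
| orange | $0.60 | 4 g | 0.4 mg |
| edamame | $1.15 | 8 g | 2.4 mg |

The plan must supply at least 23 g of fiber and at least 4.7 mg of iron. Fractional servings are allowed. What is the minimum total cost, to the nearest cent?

$3.31

Two binding constraints pin down two serving amounts, so the optimal mix uses at most two foods. The candidates are each food alone (scaled to the tighter of fiber/iron) and each pair with both constraints tight.
orange only: max(23/4, 4.7/0.4) = 11.75 servings → $7.05.
edamame only: max(23/8, 4.7/2.4) = 2.875 servings → $3.31.
orange + edamame with both tight: 2.75 servings and 1.5 servings → $3.38.
So the least-cost plan costs $3.31.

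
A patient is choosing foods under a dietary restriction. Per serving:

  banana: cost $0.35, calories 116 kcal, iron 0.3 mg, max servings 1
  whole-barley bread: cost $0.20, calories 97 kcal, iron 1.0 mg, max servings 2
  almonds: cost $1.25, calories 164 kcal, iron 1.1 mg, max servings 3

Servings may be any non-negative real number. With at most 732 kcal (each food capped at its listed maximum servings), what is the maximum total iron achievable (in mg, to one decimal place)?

5.4 mg

Iron per kcal: whole-barley bread 0.01031, almonds 0.006707, banana 0.002586.
Take 2 servings of whole-barley bread: uses 194 kcal, +2.0 mg iron (running total 2.0 mg).
Take 3 servings of almonds: uses 492 kcal, +3.3 mg iron (running total 5.3 mg).
Take 0.3966 servings of banana: uses 46 kcal, +0.1 mg iron (running total 5.4 mg).
Greedy by best ratio exhausts the calories allowance optimally: 5.4 mg.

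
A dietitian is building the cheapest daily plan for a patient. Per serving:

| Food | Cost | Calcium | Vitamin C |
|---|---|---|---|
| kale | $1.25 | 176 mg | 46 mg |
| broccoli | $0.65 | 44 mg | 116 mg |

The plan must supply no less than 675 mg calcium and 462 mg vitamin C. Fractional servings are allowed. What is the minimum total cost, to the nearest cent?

$5.72

For a min-cost LP with two ≥-constraints, a basic feasible solution has at most two positive variables.
kale only: max(675/176, 462/46) = 10.04 servings → $12.55.
broccoli only: max(675/44, 462/116) = 15.34 servings → $9.97.
kale + broccoli with both tight: 3.152 servings and 2.733 servings → $5.72.
The minimum over all feasible corners is $5.72.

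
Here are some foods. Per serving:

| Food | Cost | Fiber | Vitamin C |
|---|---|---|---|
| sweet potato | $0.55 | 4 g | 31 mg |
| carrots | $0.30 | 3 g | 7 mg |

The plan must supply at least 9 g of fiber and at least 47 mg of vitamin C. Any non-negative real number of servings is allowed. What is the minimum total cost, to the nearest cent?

$1.08

sweet potato only: max(9/4, 47/31) = 2.25 servings → $1.24.
carrots only: max(9/3, 47/7) = 6.714 servings → $2.01.
sweet potato + carrots with both tight: 1.2 servings and 1.4 servings → $1.08.
Cheapest feasible corner: $1.08.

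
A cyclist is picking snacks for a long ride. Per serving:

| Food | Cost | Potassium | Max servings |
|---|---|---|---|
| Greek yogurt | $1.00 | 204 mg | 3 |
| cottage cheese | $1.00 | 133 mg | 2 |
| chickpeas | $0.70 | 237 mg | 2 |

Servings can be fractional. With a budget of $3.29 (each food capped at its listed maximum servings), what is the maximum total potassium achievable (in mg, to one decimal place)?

859.6 mg

Potassium per dollar: chickpeas 338.6, Greek yogurt 204, cottage cheese 133.
Take 2 servings of chickpeas: spends $1.40, +474.0 mg potassium (running total 474.0 mg).
Take 1.89 servings of Greek yogurt: spends $1.89, +385.6 mg potassium (running total 859.6 mg).
Filling greedily by potassium-per-dollar is optimal for one linear limit, giving 859.6 mg.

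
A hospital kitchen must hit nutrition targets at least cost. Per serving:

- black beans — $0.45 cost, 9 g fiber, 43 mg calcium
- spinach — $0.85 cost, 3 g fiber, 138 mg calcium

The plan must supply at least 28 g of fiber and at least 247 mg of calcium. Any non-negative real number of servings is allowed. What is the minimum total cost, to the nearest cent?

$2.04

black beans only: max(28/9, 247/43) = 5.744 servings → $2.58.
spinach only: max(28/3, 247/138) = 9.333 servings → $7.93.
black beans + spinach with both tight: 2.806 servings and 0.9155 servings → $2.04.
So the least-cost plan costs $2.04.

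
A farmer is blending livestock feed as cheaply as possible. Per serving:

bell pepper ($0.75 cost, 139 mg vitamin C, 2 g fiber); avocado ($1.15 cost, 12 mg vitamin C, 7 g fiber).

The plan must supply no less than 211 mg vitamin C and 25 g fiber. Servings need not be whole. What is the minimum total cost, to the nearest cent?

Check every corner: each single food scaled to meet both minima, and each pair solved so both constraints bind.
bell pepper only: max(211/139, 25/2) = 12.5 servings → $9.38.
avocado only: max(211/12, 25/7) = 17.58 servings → $20.22.
bell pepper + avocado with both tight: 1.24 servings and 3.217 servings → $4.63.
The minimum over all feasible corners is $4.63.

$4.63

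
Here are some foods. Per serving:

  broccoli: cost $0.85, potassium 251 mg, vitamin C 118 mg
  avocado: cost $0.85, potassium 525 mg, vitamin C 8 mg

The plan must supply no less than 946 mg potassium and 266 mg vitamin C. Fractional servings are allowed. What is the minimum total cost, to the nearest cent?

$2.51

Two binding constraints pin down two serving amounts, so the optimal mix uses at most two foods. The candidates are each food alone (scaled to the tighter of potassium/vitamin C) and each pair with both constraints tight.
broccoli only: max(946/251, 266/118) = 3.769 servings → $3.20.
avocado only: max(946/525, 266/8) = 33.25 servings → $28.26.
broccoli + avocado with both tight: 2.203 servings and 0.7484 servings → $2.51.
So the least-cost plan costs $2.51.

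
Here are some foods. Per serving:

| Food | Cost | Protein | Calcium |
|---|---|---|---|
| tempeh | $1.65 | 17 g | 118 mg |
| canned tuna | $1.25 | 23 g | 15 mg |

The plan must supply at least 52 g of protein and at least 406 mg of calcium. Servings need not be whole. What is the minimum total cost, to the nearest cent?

The cheapest plan sits at a corner of the feasible region — with two constraints it uses at most two foods.
tempeh only: max(52/17, 406/118) = 3.441 servings → $5.68.
canned tuna only: max(52/23, 406/15) = 27.07 servings → $33.83.
tempeh + canned tuna with both targets exact would need a negative amount; discard.
So the least-cost plan costs $5.68.

$5.68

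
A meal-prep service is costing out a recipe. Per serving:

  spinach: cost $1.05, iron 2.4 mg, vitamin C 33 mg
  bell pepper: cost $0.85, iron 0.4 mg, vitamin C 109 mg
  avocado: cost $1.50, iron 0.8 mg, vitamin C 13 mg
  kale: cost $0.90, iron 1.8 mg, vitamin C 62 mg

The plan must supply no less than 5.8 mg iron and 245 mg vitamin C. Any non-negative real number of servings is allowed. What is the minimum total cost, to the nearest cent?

$3.21

Two binding constraints pin down two serving amounts, so the optimal mix uses at most two foods. The candidates are each food alone (scaled to the tighter of iron/vitamin C) and each pair with both constraints tight.
spinach only: max(5.8/2.4, 245/33) = 7.424 servings → $7.80.
bell pepper only: max(5.8/0.4, 245/109) = 14.5 servings → $12.32.
avocado only: max(5.8/0.8, 245/13) = 18.85 servings → $28.27.
kale only: max(5.8/1.8, 245/62) = 3.952 servings → $3.56.
spinach + bell pepper with both tight: 2.151 servings and 1.597 servings → $3.62.
spinach + avocado: intersection lies outside the first quadrant.
spinach + kale: the both-tight solution has a negative serving — not a feasible corner.
bell pepper + avocado with both tight: 1.471 servings and 6.515 servings → $11.02.
bell pepper + kale with both tight: 0.4749 servings and 3.117 servings → $3.21.
avocado + kale: intersection lies outside the first quadrant.
The minimum over all feasible corners is $3.21.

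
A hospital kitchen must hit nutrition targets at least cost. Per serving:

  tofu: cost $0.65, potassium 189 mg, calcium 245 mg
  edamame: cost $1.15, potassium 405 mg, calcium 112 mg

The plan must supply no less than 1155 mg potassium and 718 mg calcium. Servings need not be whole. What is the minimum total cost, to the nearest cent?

$3.51

At the optimum either one food covers both requirements or two foods hit both targets exactly; no other combination can be cheaper.
tofu only: max(1155/189, 718/245) = 6.111 servings → $3.97.
edamame only: max(1155/405, 718/112) = 6.411 servings → $7.37.
tofu + edamame with both tight: 2.068 servings and 1.887 servings → $3.51.
The minimum over all feasible corners is $3.51.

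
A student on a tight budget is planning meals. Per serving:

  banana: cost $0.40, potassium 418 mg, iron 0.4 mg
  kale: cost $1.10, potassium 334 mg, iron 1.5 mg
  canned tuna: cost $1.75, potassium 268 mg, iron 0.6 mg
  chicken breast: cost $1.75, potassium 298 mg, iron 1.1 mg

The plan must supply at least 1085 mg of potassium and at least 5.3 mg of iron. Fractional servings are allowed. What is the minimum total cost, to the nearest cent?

banana only: max(1085/418, 5.3/0.4) = 13.25 servings → $5.30.
kale only: max(1085/334, 5.3/1.5) = 3.533 servings → $3.89.
canned tuna only: max(1085/268, 5.3/0.6) = 8.833 servings → $15.46.
chicken breast only: max(1085/298, 5.3/1.1) = 4.818 servings → $8.43.
banana + kale: intersection lies outside the first quadrant.
banana + canned tuna with both targets exact would need a negative amount; discard.
banana + chicken breast: the both-tight solution has a negative serving — not a feasible corner.
kale + canned tuna with both targets exact would need a negative amount; discard.
kale + chicken breast with both targets exact would need a negative amount; discard.
canned tuna + chicken breast with both targets exact would need a negative amount; discard.
The minimum over all feasible corners is $3.89.

$3.89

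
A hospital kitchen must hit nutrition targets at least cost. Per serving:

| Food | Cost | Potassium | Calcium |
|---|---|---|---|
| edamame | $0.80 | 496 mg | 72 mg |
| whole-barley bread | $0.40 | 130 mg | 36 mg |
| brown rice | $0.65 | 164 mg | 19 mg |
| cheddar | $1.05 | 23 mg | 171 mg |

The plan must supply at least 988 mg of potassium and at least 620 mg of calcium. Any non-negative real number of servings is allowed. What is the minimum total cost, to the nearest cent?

With two linear requirements the optimum uses one or two foods; enumerate the corners.
edamame only: max(988/496, 620/72) = 8.611 servings → $6.89.
whole-barley bread only: max(988/130, 620/36) = 17.22 servings → $6.89.
brown rice only: max(988/164, 620/19) = 32.63 servings → $21.21.
cheddar only: max(988/23, 620/171) = 42.96 servings → $45.10.
edamame + whole-barley bread: intersection lies outside the first quadrant.
edamame + brown rice: the both-tight solution has a negative serving — not a feasible corner.
edamame + cheddar with both tight: 1.86 servings and 2.843 servings → $4.47.
whole-barley bread + brown rice: the both-tight solution has a negative serving — not a feasible corner.
whole-barley bread + cheddar with both tight: 7.228 servings and 2.104 servings → $5.10.
brown rice + cheddar with both tight: 5.603 servings and 3.003 servings → $6.80.
The minimum over all feasible corners is $4.47.

$4.47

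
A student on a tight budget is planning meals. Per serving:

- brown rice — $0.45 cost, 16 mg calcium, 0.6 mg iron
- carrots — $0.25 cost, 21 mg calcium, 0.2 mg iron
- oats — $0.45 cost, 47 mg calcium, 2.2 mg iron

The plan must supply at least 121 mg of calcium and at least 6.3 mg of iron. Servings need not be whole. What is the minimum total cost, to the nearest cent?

$1.29

brown rice only: max(121/16, 6.3/0.6) = 10.5 servings → $4.72.
carrots only: max(121/21, 6.3/0.2) = 31.5 servings → $7.88.
oats only: max(121/47, 6.3/2.2) = 2.864 servings → $1.29.
brown rice + carrots: the both-tight solution has a negative serving — not a feasible corner.
brown rice + oats with both targets exact would need a negative amount; discard.
carrots + oats with both targets exact would need a negative amount; discard.
The minimum over all feasible corners is $1.29.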